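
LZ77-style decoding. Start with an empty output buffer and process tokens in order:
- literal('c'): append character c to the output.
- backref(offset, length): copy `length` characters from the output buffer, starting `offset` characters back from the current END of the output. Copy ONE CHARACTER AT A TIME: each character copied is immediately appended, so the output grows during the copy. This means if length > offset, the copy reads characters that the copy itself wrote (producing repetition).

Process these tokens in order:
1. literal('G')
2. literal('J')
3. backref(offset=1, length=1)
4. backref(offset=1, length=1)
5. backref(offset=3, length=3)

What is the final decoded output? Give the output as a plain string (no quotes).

Answer: GJJJJJJ

Derivation:
Token 1: literal('G'). Output: "G"
Token 2: literal('J'). Output: "GJ"
Token 3: backref(off=1, len=1). Copied 'J' from pos 1. Output: "GJJ"
Token 4: backref(off=1, len=1). Copied 'J' from pos 2. Output: "GJJJ"
Token 5: backref(off=3, len=3). Copied 'JJJ' from pos 1. Output: "GJJJJJJ"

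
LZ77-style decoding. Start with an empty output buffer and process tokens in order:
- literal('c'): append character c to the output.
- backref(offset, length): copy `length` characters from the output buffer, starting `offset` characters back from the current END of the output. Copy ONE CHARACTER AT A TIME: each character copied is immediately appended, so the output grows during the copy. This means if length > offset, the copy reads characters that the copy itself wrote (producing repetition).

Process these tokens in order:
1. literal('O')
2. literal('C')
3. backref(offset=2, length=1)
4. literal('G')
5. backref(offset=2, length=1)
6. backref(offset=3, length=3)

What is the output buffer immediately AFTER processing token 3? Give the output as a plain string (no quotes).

Answer: OCO

Derivation:
Token 1: literal('O'). Output: "O"
Token 2: literal('C'). Output: "OC"
Token 3: backref(off=2, len=1). Copied 'O' from pos 0. Output: "OCO"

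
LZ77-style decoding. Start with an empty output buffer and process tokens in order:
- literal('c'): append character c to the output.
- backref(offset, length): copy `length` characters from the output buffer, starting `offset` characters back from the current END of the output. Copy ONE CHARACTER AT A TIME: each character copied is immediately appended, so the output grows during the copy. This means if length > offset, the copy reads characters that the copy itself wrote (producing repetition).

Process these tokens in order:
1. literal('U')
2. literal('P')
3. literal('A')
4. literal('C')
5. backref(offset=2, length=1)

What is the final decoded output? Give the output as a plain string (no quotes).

Answer: UPACA

Derivation:
Token 1: literal('U'). Output: "U"
Token 2: literal('P'). Output: "UP"
Token 3: literal('A'). Output: "UPA"
Token 4: literal('C'). Output: "UPAC"
Token 5: backref(off=2, len=1). Copied 'A' from pos 2. Output: "UPACA"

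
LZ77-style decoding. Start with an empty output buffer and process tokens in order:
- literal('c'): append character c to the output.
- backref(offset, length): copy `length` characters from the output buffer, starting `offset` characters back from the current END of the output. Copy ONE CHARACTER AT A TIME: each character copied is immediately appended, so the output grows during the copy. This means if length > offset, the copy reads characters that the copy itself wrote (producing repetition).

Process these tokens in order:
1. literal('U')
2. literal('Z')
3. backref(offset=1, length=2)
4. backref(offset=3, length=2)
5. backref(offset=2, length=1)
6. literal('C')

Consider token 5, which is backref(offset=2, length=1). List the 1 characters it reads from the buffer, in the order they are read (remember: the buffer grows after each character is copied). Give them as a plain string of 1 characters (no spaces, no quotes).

Answer: Z

Derivation:
Token 1: literal('U'). Output: "U"
Token 2: literal('Z'). Output: "UZ"
Token 3: backref(off=1, len=2) (overlapping!). Copied 'ZZ' from pos 1. Output: "UZZZ"
Token 4: backref(off=3, len=2). Copied 'ZZ' from pos 1. Output: "UZZZZZ"
Token 5: backref(off=2, len=1). Buffer before: "UZZZZZ" (len 6)
  byte 1: read out[4]='Z', append. Buffer now: "UZZZZZZ"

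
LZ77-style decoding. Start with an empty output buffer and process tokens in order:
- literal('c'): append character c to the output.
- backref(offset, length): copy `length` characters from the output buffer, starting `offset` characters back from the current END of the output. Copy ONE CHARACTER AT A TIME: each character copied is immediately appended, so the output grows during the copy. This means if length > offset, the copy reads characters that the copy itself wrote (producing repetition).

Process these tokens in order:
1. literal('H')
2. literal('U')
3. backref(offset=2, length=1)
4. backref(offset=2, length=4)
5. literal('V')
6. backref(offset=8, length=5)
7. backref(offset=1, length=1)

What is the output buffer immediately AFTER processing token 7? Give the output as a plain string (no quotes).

Token 1: literal('H'). Output: "H"
Token 2: literal('U'). Output: "HU"
Token 3: backref(off=2, len=1). Copied 'H' from pos 0. Output: "HUH"
Token 4: backref(off=2, len=4) (overlapping!). Copied 'UHUH' from pos 1. Output: "HUHUHUH"
Token 5: literal('V'). Output: "HUHUHUHV"
Token 6: backref(off=8, len=5). Copied 'HUHUH' from pos 0. Output: "HUHUHUHVHUHUH"
Token 7: backref(off=1, len=1). Copied 'H' from pos 12. Output: "HUHUHUHVHUHUHH"

Answer: HUHUHUHVHUHUHH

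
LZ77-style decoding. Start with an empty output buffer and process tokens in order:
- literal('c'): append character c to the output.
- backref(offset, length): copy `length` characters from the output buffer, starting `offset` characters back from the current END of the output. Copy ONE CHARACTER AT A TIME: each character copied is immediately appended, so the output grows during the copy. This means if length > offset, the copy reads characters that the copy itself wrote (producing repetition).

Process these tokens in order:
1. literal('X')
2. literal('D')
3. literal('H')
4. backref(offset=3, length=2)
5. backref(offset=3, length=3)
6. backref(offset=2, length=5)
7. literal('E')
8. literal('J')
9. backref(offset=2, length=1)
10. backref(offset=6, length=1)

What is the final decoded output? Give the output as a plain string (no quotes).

Token 1: literal('X'). Output: "X"
Token 2: literal('D'). Output: "XD"
Token 3: literal('H'). Output: "XDH"
Token 4: backref(off=3, len=2). Copied 'XD' from pos 0. Output: "XDHXD"
Token 5: backref(off=3, len=3). Copied 'HXD' from pos 2. Output: "XDHXDHXD"
Token 6: backref(off=2, len=5) (overlapping!). Copied 'XDXDX' from pos 6. Output: "XDHXDHXDXDXDX"
Token 7: literal('E'). Output: "XDHXDHXDXDXDXE"
Token 8: literal('J'). Output: "XDHXDHXDXDXDXEJ"
Token 9: backref(off=2, len=1). Copied 'E' from pos 13. Output: "XDHXDHXDXDXDXEJE"
Token 10: backref(off=6, len=1). Copied 'X' from pos 10. Output: "XDHXDHXDXDXDXEJEX"

Answer: XDHXDHXDXDXDXEJEX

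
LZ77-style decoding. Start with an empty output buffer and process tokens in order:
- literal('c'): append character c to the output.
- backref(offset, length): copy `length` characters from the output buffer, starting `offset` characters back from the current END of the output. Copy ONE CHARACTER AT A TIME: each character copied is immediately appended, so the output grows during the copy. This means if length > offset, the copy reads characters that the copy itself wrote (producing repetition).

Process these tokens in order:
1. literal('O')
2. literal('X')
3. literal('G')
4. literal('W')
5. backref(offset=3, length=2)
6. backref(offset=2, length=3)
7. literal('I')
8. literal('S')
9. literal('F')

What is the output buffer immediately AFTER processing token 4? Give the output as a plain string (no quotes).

Answer: OXGW

Derivation:
Token 1: literal('O'). Output: "O"
Token 2: literal('X'). Output: "OX"
Token 3: literal('G'). Output: "OXG"
Token 4: literal('W'). Output: "OXGW"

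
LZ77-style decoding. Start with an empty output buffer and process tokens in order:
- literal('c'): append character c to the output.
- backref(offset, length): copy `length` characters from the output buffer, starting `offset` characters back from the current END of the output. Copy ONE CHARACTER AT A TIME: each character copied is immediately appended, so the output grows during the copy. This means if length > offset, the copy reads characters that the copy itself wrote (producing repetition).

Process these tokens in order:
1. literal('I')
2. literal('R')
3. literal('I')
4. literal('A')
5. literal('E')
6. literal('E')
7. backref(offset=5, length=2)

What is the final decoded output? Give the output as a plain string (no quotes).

Token 1: literal('I'). Output: "I"
Token 2: literal('R'). Output: "IR"
Token 3: literal('I'). Output: "IRI"
Token 4: literal('A'). Output: "IRIA"
Token 5: literal('E'). Output: "IRIAE"
Token 6: literal('E'). Output: "IRIAEE"
Token 7: backref(off=5, len=2). Copied 'RI' from pos 1. Output: "IRIAEERI"

Answer: IRIAEERI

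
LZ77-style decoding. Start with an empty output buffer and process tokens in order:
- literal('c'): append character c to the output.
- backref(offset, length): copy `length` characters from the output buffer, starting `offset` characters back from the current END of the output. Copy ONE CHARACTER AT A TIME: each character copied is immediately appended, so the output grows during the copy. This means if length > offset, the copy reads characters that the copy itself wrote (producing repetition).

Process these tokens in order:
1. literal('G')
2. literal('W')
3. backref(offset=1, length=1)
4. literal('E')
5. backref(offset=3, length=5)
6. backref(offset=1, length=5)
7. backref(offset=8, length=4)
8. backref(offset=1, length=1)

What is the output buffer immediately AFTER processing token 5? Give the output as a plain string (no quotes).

Answer: GWWEWWEWW

Derivation:
Token 1: literal('G'). Output: "G"
Token 2: literal('W'). Output: "GW"
Token 3: backref(off=1, len=1). Copied 'W' from pos 1. Output: "GWW"
Token 4: literal('E'). Output: "GWWE"
Token 5: backref(off=3, len=5) (overlapping!). Copied 'WWEWW' from pos 1. Output: "GWWEWWEWW"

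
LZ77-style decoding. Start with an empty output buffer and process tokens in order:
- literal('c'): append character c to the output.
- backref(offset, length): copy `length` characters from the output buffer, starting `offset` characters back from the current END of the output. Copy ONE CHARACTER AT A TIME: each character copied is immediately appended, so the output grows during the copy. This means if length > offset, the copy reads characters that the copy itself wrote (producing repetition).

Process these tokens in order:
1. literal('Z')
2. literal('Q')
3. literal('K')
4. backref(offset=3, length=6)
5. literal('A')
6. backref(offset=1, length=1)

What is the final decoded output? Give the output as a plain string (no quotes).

Token 1: literal('Z'). Output: "Z"
Token 2: literal('Q'). Output: "ZQ"
Token 3: literal('K'). Output: "ZQK"
Token 4: backref(off=3, len=6) (overlapping!). Copied 'ZQKZQK' from pos 0. Output: "ZQKZQKZQK"
Token 5: literal('A'). Output: "ZQKZQKZQKA"
Token 6: backref(off=1, len=1). Copied 'A' from pos 9. Output: "ZQKZQKZQKAA"

Answer: ZQKZQKZQKAA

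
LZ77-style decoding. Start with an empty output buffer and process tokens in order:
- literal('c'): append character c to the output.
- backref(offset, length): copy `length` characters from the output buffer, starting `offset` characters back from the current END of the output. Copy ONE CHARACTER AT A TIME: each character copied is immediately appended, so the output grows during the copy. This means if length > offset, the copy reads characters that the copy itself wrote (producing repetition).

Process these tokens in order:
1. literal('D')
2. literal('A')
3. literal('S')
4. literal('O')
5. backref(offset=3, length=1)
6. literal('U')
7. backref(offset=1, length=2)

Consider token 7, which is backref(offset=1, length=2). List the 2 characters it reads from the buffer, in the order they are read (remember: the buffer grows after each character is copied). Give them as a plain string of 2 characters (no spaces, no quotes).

Answer: UU

Derivation:
Token 1: literal('D'). Output: "D"
Token 2: literal('A'). Output: "DA"
Token 3: literal('S'). Output: "DAS"
Token 4: literal('O'). Output: "DASO"
Token 5: backref(off=3, len=1). Copied 'A' from pos 1. Output: "DASOA"
Token 6: literal('U'). Output: "DASOAU"
Token 7: backref(off=1, len=2). Buffer before: "DASOAU" (len 6)
  byte 1: read out[5]='U', append. Buffer now: "DASOAUU"
  byte 2: read out[6]='U', append. Buffer now: "DASOAUUU"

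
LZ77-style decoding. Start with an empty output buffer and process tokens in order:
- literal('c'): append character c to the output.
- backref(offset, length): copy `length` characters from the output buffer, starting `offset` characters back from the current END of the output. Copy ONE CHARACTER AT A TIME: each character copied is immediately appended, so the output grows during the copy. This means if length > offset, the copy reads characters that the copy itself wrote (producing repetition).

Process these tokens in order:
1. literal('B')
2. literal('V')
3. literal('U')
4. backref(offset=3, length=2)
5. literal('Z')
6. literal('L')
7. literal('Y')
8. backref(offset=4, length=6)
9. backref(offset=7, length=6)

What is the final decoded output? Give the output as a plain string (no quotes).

Token 1: literal('B'). Output: "B"
Token 2: literal('V'). Output: "BV"
Token 3: literal('U'). Output: "BVU"
Token 4: backref(off=3, len=2). Copied 'BV' from pos 0. Output: "BVUBV"
Token 5: literal('Z'). Output: "BVUBVZ"
Token 6: literal('L'). Output: "BVUBVZL"
Token 7: literal('Y'). Output: "BVUBVZLY"
Token 8: backref(off=4, len=6) (overlapping!). Copied 'VZLYVZ' from pos 4. Output: "BVUBVZLYVZLYVZ"
Token 9: backref(off=7, len=6). Copied 'YVZLYV' from pos 7. Output: "BVUBVZLYVZLYVZYVZLYV"

Answer: BVUBVZLYVZLYVZYVZLYV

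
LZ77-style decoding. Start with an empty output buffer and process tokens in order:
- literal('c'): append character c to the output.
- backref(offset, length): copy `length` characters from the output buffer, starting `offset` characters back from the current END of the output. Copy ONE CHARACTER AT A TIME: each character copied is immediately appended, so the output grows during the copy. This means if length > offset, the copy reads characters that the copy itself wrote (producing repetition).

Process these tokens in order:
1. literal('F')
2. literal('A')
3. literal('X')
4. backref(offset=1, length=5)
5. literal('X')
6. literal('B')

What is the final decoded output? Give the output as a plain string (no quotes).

Token 1: literal('F'). Output: "F"
Token 2: literal('A'). Output: "FA"
Token 3: literal('X'). Output: "FAX"
Token 4: backref(off=1, len=5) (overlapping!). Copied 'XXXXX' from pos 2. Output: "FAXXXXXX"
Token 5: literal('X'). Output: "FAXXXXXXX"
Token 6: literal('B'). Output: "FAXXXXXXXB"

Answer: FAXXXXXXXB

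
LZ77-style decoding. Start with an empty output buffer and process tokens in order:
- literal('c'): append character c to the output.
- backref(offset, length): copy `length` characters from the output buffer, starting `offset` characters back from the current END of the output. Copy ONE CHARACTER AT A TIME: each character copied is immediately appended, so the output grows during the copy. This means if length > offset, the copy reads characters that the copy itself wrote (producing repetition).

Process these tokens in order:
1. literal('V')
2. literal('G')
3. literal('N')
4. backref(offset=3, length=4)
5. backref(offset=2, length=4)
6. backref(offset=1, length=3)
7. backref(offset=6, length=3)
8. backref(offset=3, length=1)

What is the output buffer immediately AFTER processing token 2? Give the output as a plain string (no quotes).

Answer: VG

Derivation:
Token 1: literal('V'). Output: "V"
Token 2: literal('G'). Output: "VG"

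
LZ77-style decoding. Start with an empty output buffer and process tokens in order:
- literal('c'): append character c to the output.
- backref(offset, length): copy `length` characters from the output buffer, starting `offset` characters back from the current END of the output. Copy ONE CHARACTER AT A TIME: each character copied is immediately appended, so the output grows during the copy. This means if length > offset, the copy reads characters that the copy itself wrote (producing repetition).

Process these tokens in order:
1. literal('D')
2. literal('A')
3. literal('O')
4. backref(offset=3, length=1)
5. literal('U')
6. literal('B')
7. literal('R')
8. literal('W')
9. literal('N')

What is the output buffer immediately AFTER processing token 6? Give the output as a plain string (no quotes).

Answer: DAODUB

Derivation:
Token 1: literal('D'). Output: "D"
Token 2: literal('A'). Output: "DA"
Token 3: literal('O'). Output: "DAO"
Token 4: backref(off=3, len=1). Copied 'D' from pos 0. Output: "DAOD"
Token 5: literal('U'). Output: "DAODU"
Token 6: literal('B'). Output: "DAODUB"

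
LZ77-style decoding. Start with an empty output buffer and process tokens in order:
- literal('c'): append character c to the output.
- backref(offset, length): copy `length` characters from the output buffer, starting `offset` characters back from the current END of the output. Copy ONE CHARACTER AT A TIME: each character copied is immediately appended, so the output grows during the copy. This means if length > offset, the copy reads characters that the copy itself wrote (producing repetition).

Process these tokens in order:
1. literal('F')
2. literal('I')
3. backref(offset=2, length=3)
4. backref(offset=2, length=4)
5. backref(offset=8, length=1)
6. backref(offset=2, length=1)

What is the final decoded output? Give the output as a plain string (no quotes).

Answer: FIFIFIFIFIF

Derivation:
Token 1: literal('F'). Output: "F"
Token 2: literal('I'). Output: "FI"
Token 3: backref(off=2, len=3) (overlapping!). Copied 'FIF' from pos 0. Output: "FIFIF"
Token 4: backref(off=2, len=4) (overlapping!). Copied 'IFIF' from pos 3. Output: "FIFIFIFIF"
Token 5: backref(off=8, len=1). Copied 'I' from pos 1. Output: "FIFIFIFIFI"
Token 6: backref(off=2, len=1). Copied 'F' from pos 8. Output: "FIFIFIFIFIF"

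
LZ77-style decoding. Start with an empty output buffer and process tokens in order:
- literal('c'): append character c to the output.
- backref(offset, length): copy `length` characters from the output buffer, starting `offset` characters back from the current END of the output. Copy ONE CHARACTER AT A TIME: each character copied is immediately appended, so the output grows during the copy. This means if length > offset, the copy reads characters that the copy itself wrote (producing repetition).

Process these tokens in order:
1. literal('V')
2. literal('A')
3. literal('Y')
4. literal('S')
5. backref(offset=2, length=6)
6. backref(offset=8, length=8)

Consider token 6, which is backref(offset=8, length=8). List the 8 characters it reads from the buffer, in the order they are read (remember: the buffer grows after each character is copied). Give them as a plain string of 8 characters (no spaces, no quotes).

Answer: YSYSYSYS

Derivation:
Token 1: literal('V'). Output: "V"
Token 2: literal('A'). Output: "VA"
Token 3: literal('Y'). Output: "VAY"
Token 4: literal('S'). Output: "VAYS"
Token 5: backref(off=2, len=6) (overlapping!). Copied 'YSYSYS' from pos 2. Output: "VAYSYSYSYS"
Token 6: backref(off=8, len=8). Buffer before: "VAYSYSYSYS" (len 10)
  byte 1: read out[2]='Y', append. Buffer now: "VAYSYSYSYSY"
  byte 2: read out[3]='S', append. Buffer now: "VAYSYSYSYSYS"
  byte 3: read out[4]='Y', append. Buffer now: "VAYSYSYSYSYSY"
  byte 4: read out[5]='S', append. Buffer now: "VAYSYSYSYSYSYS"
  byte 5: read out[6]='Y', append. Buffer now: "VAYSYSYSYSYSYSY"
  byte 6: read out[7]='S', append. Buffer now: "VAYSYSYSYSYSYSYS"
  byte 7: read out[8]='Y', append. Buffer now: "VAYSYSYSYSYSYSYSY"
  byte 8: read out[9]='S', append. Buffer now: "VAYSYSYSYSYSYSYSYS"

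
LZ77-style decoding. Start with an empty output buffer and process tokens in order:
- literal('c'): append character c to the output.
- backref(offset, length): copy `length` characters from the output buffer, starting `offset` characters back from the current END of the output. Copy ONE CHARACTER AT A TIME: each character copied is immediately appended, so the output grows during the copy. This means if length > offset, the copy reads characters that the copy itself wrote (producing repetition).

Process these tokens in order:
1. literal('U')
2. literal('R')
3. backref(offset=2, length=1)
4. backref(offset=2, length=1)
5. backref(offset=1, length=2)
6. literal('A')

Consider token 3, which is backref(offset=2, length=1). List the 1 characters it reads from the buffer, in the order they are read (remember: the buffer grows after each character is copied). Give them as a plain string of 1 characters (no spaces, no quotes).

Answer: U

Derivation:
Token 1: literal('U'). Output: "U"
Token 2: literal('R'). Output: "UR"
Token 3: backref(off=2, len=1). Buffer before: "UR" (len 2)
  byte 1: read out[0]='U', append. Buffer now: "URU"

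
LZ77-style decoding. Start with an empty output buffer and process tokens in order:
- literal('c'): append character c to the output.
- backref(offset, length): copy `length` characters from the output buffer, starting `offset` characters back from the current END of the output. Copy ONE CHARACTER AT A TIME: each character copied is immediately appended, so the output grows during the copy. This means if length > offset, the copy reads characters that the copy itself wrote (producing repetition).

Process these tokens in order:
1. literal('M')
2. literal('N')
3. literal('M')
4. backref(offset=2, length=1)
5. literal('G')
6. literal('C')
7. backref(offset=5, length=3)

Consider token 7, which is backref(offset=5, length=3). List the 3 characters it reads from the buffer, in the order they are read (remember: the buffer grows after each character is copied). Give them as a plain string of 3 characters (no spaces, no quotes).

Token 1: literal('M'). Output: "M"
Token 2: literal('N'). Output: "MN"
Token 3: literal('M'). Output: "MNM"
Token 4: backref(off=2, len=1). Copied 'N' from pos 1. Output: "MNMN"
Token 5: literal('G'). Output: "MNMNG"
Token 6: literal('C'). Output: "MNMNGC"
Token 7: backref(off=5, len=3). Buffer before: "MNMNGC" (len 6)
  byte 1: read out[1]='N', append. Buffer now: "MNMNGCN"
  byte 2: read out[2]='M', append. Buffer now: "MNMNGCNM"
  byte 3: read out[3]='N', append. Buffer now: "MNMNGCNMN"

Answer: NMN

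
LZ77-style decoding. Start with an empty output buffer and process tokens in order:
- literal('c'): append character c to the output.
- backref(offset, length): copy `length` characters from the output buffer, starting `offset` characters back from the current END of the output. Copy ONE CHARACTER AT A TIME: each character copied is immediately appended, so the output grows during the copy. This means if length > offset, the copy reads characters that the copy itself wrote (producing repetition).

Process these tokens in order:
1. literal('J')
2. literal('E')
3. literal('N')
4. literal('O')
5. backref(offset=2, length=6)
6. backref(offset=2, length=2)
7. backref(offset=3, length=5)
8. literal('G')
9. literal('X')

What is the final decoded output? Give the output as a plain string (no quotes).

Token 1: literal('J'). Output: "J"
Token 2: literal('E'). Output: "JE"
Token 3: literal('N'). Output: "JEN"
Token 4: literal('O'). Output: "JENO"
Token 5: backref(off=2, len=6) (overlapping!). Copied 'NONONO' from pos 2. Output: "JENONONONO"
Token 6: backref(off=2, len=2). Copied 'NO' from pos 8. Output: "JENONONONONO"
Token 7: backref(off=3, len=5) (overlapping!). Copied 'ONOON' from pos 9. Output: "JENONONONONOONOON"
Token 8: literal('G'). Output: "JENONONONONOONOONG"
Token 9: literal('X'). Output: "JENONONONONOONOONGX"

Answer: JENONONONONOONOONGX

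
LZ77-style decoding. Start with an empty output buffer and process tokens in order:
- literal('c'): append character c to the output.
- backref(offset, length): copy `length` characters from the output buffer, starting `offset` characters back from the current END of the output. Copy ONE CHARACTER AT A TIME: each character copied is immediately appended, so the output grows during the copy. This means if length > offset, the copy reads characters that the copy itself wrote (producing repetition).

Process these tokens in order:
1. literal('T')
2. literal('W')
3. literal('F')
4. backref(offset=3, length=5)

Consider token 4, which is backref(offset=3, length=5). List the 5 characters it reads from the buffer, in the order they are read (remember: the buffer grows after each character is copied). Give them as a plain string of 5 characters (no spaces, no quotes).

Answer: TWFTW

Derivation:
Token 1: literal('T'). Output: "T"
Token 2: literal('W'). Output: "TW"
Token 3: literal('F'). Output: "TWF"
Token 4: backref(off=3, len=5). Buffer before: "TWF" (len 3)
  byte 1: read out[0]='T', append. Buffer now: "TWFT"
  byte 2: read out[1]='W', append. Buffer now: "TWFTW"
  byte 3: read out[2]='F', append. Buffer now: "TWFTWF"
  byte 4: read out[3]='T', append. Buffer now: "TWFTWFT"
  byte 5: read out[4]='W', append. Buffer now: "TWFTWFTW"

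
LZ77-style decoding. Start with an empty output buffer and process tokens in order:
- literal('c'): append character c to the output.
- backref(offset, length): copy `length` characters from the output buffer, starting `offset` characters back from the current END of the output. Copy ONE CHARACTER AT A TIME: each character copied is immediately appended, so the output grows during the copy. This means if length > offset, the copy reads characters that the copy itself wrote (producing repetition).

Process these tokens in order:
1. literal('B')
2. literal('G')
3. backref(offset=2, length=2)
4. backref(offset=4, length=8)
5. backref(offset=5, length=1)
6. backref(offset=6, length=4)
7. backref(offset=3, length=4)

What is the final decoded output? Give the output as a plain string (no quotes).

Answer: BGBGBGBGBGBGGGBGBBGBB

Derivation:
Token 1: literal('B'). Output: "B"
Token 2: literal('G'). Output: "BG"
Token 3: backref(off=2, len=2). Copied 'BG' from pos 0. Output: "BGBG"
Token 4: backref(off=4, len=8) (overlapping!). Copied 'BGBGBGBG' from pos 0. Output: "BGBGBGBGBGBG"
Token 5: backref(off=5, len=1). Copied 'G' from pos 7. Output: "BGBGBGBGBGBGG"
Token 6: backref(off=6, len=4). Copied 'GBGB' from pos 7. Output: "BGBGBGBGBGBGGGBGB"
Token 7: backref(off=3, len=4) (overlapping!). Copied 'BGBB' from pos 14. Output: "BGBGBGBGBGBGGGBGBBGBB"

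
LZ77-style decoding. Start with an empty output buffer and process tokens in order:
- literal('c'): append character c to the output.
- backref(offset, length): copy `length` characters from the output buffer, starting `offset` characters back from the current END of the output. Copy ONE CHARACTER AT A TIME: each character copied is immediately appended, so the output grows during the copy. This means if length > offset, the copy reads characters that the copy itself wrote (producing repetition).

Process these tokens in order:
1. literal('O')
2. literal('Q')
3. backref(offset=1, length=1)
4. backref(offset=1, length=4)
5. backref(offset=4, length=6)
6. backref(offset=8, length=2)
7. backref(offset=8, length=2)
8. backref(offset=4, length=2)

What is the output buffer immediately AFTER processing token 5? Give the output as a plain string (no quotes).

Token 1: literal('O'). Output: "O"
Token 2: literal('Q'). Output: "OQ"
Token 3: backref(off=1, len=1). Copied 'Q' from pos 1. Output: "OQQ"
Token 4: backref(off=1, len=4) (overlapping!). Copied 'QQQQ' from pos 2. Output: "OQQQQQQ"
Token 5: backref(off=4, len=6) (overlapping!). Copied 'QQQQQQ' from pos 3. Output: "OQQQQQQQQQQQQ"

Answer: OQQQQQQQQQQQQ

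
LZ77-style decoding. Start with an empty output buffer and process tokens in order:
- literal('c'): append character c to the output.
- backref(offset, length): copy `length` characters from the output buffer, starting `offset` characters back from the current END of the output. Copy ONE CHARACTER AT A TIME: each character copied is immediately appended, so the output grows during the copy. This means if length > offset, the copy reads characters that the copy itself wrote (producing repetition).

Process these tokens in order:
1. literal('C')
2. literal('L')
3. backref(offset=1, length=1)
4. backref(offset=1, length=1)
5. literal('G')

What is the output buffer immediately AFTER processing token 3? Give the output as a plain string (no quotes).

Answer: CLL

Derivation:
Token 1: literal('C'). Output: "C"
Token 2: literal('L'). Output: "CL"
Token 3: backref(off=1, len=1). Copied 'L' from pos 1. Output: "CLL"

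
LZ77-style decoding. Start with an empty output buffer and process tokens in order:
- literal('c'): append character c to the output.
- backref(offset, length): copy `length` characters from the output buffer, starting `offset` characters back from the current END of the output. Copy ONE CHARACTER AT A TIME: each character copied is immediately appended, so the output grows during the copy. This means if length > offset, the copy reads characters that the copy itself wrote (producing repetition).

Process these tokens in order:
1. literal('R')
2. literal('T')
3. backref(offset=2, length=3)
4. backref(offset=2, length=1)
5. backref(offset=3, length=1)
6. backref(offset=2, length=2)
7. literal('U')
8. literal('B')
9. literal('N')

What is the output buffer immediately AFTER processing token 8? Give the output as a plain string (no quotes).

Token 1: literal('R'). Output: "R"
Token 2: literal('T'). Output: "RT"
Token 3: backref(off=2, len=3) (overlapping!). Copied 'RTR' from pos 0. Output: "RTRTR"
Token 4: backref(off=2, len=1). Copied 'T' from pos 3. Output: "RTRTRT"
Token 5: backref(off=3, len=1). Copied 'T' from pos 3. Output: "RTRTRTT"
Token 6: backref(off=2, len=2). Copied 'TT' from pos 5. Output: "RTRTRTTTT"
Token 7: literal('U'). Output: "RTRTRTTTTU"
Token 8: literal('B'). Output: "RTRTRTTTTUB"

Answer: RTRTRTTTTUB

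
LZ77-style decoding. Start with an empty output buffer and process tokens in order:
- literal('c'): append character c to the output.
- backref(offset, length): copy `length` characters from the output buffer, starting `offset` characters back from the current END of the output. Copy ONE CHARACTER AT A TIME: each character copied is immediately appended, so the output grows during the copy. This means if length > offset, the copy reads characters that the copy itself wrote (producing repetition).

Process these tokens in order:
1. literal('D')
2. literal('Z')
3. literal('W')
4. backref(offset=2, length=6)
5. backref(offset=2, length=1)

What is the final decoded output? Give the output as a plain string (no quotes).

Answer: DZWZWZWZWZ

Derivation:
Token 1: literal('D'). Output: "D"
Token 2: literal('Z'). Output: "DZ"
Token 3: literal('W'). Output: "DZW"
Token 4: backref(off=2, len=6) (overlapping!). Copied 'ZWZWZW' from pos 1. Output: "DZWZWZWZW"
Token 5: backref(off=2, len=1). Copied 'Z' from pos 7. Output: "DZWZWZWZWZ"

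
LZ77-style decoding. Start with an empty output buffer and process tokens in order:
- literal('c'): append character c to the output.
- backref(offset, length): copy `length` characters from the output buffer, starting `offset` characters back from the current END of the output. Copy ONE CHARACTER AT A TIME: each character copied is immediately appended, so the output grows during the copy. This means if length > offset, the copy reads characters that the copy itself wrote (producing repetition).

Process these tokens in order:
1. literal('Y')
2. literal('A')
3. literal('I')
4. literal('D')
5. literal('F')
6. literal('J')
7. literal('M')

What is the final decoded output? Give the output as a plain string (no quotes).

Token 1: literal('Y'). Output: "Y"
Token 2: literal('A'). Output: "YA"
Token 3: literal('I'). Output: "YAI"
Token 4: literal('D'). Output: "YAID"
Token 5: literal('F'). Output: "YAIDF"
Token 6: literal('J'). Output: "YAIDFJ"
Token 7: literal('M'). Output: "YAIDFJM"

Answer: YAIDFJM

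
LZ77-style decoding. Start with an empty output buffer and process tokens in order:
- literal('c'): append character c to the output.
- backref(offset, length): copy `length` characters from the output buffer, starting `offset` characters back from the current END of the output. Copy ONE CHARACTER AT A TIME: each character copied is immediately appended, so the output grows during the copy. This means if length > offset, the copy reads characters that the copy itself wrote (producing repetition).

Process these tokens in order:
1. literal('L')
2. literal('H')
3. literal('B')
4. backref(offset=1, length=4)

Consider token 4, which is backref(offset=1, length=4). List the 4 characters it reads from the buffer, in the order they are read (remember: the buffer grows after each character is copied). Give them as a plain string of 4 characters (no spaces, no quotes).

Answer: BBBB

Derivation:
Token 1: literal('L'). Output: "L"
Token 2: literal('H'). Output: "LH"
Token 3: literal('B'). Output: "LHB"
Token 4: backref(off=1, len=4). Buffer before: "LHB" (len 3)
  byte 1: read out[2]='B', append. Buffer now: "LHBB"
  byte 2: read out[3]='B', append. Buffer now: "LHBBB"
  byte 3: read out[4]='B', append. Buffer now: "LHBBBB"
  byte 4: read out[5]='B', append. Buffer now: "LHBBBBB"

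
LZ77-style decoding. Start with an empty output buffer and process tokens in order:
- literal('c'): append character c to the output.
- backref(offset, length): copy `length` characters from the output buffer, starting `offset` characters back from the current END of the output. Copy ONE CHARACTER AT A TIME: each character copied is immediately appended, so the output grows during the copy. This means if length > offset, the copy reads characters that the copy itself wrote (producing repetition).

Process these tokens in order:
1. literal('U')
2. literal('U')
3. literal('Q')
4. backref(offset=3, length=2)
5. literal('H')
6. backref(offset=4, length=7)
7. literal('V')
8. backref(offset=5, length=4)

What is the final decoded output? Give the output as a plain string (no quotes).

Token 1: literal('U'). Output: "U"
Token 2: literal('U'). Output: "UU"
Token 3: literal('Q'). Output: "UUQ"
Token 4: backref(off=3, len=2). Copied 'UU' from pos 0. Output: "UUQUU"
Token 5: literal('H'). Output: "UUQUUH"
Token 6: backref(off=4, len=7) (overlapping!). Copied 'QUUHQUU' from pos 2. Output: "UUQUUHQUUHQUU"
Token 7: literal('V'). Output: "UUQUUHQUUHQUUV"
Token 8: backref(off=5, len=4). Copied 'HQUU' from pos 9. Output: "UUQUUHQUUHQUUVHQUU"

Answer: UUQUUHQUUHQUUVHQUU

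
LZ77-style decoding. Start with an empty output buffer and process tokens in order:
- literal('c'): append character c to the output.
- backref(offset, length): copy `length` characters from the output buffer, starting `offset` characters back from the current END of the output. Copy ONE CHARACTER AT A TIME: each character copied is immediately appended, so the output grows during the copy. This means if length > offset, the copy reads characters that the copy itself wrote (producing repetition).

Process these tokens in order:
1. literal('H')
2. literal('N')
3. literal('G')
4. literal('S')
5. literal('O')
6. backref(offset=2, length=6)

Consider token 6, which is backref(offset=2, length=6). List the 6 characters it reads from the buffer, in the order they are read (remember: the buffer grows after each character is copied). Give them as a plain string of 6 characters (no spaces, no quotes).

Answer: SOSOSO

Derivation:
Token 1: literal('H'). Output: "H"
Token 2: literal('N'). Output: "HN"
Token 3: literal('G'). Output: "HNG"
Token 4: literal('S'). Output: "HNGS"
Token 5: literal('O'). Output: "HNGSO"
Token 6: backref(off=2, len=6). Buffer before: "HNGSO" (len 5)
  byte 1: read out[3]='S', append. Buffer now: "HNGSOS"
  byte 2: read out[4]='O', append. Buffer now: "HNGSOSO"
  byte 3: read out[5]='S', append. Buffer now: "HNGSOSOS"
  byte 4: read out[6]='O', append. Buffer now: "HNGSOSOSO"
  byte 5: read out[7]='S', append. Buffer now: "HNGSOSOSOS"
  byte 6: read out[8]='O', append. Buffer now: "HNGSOSOSOSO"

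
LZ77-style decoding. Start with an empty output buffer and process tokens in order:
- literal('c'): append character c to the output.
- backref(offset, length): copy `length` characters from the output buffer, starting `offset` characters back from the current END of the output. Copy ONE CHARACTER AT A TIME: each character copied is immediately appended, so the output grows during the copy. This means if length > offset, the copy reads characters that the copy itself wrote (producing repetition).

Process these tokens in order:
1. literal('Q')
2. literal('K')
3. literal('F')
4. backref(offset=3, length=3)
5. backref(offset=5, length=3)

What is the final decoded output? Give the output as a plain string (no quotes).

Token 1: literal('Q'). Output: "Q"
Token 2: literal('K'). Output: "QK"
Token 3: literal('F'). Output: "QKF"
Token 4: backref(off=3, len=3). Copied 'QKF' from pos 0. Output: "QKFQKF"
Token 5: backref(off=5, len=3). Copied 'KFQ' from pos 1. Output: "QKFQKFKFQ"

Answer: QKFQKFKFQ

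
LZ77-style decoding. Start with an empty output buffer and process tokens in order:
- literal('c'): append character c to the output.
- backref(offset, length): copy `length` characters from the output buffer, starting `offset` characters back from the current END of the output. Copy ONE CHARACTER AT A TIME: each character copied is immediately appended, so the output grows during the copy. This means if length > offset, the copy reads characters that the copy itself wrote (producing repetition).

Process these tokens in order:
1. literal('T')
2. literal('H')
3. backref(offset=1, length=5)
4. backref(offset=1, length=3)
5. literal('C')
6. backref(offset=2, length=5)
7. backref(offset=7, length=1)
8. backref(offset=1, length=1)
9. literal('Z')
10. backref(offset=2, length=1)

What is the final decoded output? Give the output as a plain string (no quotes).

Answer: THHHHHHHHHCHCHCHHHZH

Derivation:
Token 1: literal('T'). Output: "T"
Token 2: literal('H'). Output: "TH"
Token 3: backref(off=1, len=5) (overlapping!). Copied 'HHHHH' from pos 1. Output: "THHHHHH"
Token 4: backref(off=1, len=3) (overlapping!). Copied 'HHH' from pos 6. Output: "THHHHHHHHH"
Token 5: literal('C'). Output: "THHHHHHHHHC"
Token 6: backref(off=2, len=5) (overlapping!). Copied 'HCHCH' from pos 9. Output: "THHHHHHHHHCHCHCH"
Token 7: backref(off=7, len=1). Copied 'H' from pos 9. Output: "THHHHHHHHHCHCHCHH"
Token 8: backref(off=1, len=1). Copied 'H' from pos 16. Output: "THHHHHHHHHCHCHCHHH"
Token 9: literal('Z'). Output: "THHHHHHHHHCHCHCHHHZ"
Token 10: backref(off=2, len=1). Copied 'H' from pos 17. Output: "THHHHHHHHHCHCHCHHHZH"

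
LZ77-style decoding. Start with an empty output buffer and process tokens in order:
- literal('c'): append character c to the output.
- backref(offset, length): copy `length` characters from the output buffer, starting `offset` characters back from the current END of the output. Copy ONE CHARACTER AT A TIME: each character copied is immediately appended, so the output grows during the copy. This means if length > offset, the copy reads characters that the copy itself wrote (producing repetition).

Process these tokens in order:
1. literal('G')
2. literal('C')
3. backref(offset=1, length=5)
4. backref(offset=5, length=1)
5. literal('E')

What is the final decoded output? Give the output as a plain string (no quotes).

Answer: GCCCCCCCE

Derivation:
Token 1: literal('G'). Output: "G"
Token 2: literal('C'). Output: "GC"
Token 3: backref(off=1, len=5) (overlapping!). Copied 'CCCCC' from pos 1. Output: "GCCCCCC"
Token 4: backref(off=5, len=1). Copied 'C' from pos 2. Output: "GCCCCCCC"
Token 5: literal('E'). Output: "GCCCCCCCE"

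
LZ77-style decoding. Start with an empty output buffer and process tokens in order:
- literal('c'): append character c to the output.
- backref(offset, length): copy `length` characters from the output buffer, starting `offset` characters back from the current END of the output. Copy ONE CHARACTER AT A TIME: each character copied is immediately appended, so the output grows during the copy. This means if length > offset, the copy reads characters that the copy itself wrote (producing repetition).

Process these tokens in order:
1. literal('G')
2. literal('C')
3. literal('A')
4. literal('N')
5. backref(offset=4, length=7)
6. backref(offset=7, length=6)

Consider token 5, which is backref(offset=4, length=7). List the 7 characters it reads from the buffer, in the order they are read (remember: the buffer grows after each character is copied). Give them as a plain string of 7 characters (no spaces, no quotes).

Token 1: literal('G'). Output: "G"
Token 2: literal('C'). Output: "GC"
Token 3: literal('A'). Output: "GCA"
Token 4: literal('N'). Output: "GCAN"
Token 5: backref(off=4, len=7). Buffer before: "GCAN" (len 4)
  byte 1: read out[0]='G', append. Buffer now: "GCANG"
  byte 2: read out[1]='C', append. Buffer now: "GCANGC"
  byte 3: read out[2]='A', append. Buffer now: "GCANGCA"
  byte 4: read out[3]='N', append. Buffer now: "GCANGCAN"
  byte 5: read out[4]='G', append. Buffer now: "GCANGCANG"
  byte 6: read out[5]='C', append. Buffer now: "GCANGCANGC"
  byte 7: read out[6]='A', append. Buffer now: "GCANGCANGCA"

Answer: GCANGCA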